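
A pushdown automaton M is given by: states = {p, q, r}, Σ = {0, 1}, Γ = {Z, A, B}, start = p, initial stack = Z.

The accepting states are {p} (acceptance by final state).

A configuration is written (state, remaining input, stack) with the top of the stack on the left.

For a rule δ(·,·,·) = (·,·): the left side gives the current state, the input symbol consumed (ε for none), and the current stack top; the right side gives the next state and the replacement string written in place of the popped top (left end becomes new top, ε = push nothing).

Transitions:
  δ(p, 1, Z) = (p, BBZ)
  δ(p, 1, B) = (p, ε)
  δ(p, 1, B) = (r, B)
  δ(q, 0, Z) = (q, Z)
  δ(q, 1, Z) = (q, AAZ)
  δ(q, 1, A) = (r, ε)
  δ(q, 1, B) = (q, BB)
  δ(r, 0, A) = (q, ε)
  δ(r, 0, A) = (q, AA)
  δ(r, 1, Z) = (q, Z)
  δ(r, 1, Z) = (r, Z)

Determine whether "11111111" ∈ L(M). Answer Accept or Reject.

Accept

One accepting computation: (p, 11111111, Z) ⊢ (p, 1111111, BBZ) ⊢ (p, 111111, BZ) ⊢ (p, 11111, Z) ⊢ (p, 1111, BBZ) ⊢ (p, 111, BZ) ⊢ (p, 11, Z) ⊢ (p, 1, BBZ) ⊢ (p, ε, BZ)
All input consumed and state p ∈ F.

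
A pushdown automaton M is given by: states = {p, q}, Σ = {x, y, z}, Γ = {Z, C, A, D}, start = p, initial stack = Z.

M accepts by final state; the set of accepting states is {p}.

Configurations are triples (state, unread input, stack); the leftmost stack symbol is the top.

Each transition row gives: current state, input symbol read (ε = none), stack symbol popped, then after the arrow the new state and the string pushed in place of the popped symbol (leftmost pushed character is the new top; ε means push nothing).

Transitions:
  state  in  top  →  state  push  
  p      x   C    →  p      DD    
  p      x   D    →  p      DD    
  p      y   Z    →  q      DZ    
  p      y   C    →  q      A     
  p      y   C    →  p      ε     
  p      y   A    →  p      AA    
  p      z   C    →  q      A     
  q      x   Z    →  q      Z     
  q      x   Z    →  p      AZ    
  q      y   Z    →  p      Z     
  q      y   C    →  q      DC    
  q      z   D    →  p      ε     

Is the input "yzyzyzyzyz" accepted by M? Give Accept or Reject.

One accepting computation: (p, yzyzyzyzyz, Z) ⊢ (q, zyzyzyzyz, DZ) ⊢ (p, yzyzyzyz, Z) ⊢ (q, zyzyzyz, DZ) ⊢ (p, yzyzyz, Z) ⊢ (q, zyzyz, DZ) ⊢ (p, yzyz, Z) ⊢ (q, zyz, DZ) ⊢ (p, yz, Z) ⊢ (q, z, DZ) ⊢ (p, ε, Z)
All input consumed and state p ∈ F.

Accept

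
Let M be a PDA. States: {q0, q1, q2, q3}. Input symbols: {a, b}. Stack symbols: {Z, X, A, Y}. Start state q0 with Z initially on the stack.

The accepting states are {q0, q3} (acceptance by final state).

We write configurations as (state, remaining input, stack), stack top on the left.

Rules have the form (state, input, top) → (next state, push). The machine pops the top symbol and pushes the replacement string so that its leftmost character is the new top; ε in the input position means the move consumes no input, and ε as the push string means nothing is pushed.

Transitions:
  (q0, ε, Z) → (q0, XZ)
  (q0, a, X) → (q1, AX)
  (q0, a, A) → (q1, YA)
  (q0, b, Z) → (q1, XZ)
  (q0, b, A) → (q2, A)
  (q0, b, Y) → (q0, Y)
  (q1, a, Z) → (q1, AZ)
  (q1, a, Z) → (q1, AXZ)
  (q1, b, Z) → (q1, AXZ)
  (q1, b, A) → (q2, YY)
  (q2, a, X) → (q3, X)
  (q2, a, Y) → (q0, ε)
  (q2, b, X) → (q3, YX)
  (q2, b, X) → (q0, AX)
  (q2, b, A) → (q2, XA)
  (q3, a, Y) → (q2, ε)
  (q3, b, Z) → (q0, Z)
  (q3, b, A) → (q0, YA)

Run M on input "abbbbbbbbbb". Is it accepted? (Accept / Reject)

No computation consumes all input and reaches a final state.

Reject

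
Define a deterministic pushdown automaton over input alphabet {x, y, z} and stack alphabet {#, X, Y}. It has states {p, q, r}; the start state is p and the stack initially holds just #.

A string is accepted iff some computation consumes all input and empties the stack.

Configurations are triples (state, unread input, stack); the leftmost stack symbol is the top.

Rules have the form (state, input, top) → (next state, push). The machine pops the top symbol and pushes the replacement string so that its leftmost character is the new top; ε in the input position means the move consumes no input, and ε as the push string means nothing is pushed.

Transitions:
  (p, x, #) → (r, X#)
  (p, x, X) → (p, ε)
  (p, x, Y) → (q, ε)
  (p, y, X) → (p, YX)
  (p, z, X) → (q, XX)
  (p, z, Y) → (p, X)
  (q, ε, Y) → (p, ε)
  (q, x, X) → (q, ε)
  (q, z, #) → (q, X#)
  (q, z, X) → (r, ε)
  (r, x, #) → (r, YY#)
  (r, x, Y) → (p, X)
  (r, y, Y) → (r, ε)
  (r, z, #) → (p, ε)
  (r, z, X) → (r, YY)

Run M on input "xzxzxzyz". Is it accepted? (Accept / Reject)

Accept

(p, xzxzxzyz, #)
  read x, top #: go to r, push X# → (r, zxzxzyz, X#)
  read z, top X: go to r, push YY → (r, xzxzyz, YY#)
  read x, top Y: go to p, push X → (p, zxzyz, XY#)
  read z, top X: go to q, push XX → (q, xzyz, XXY#)
  read x, top X: go to q, push ε → (q, zyz, XY#)
  read z, top X: go to r, push ε → (r, yz, Y#)
  read y, top Y: go to r, push ε → (r, z, #)
  read z, top #: go to p, push ε → (p, ε, ε)
All input consumed and the stack is empty.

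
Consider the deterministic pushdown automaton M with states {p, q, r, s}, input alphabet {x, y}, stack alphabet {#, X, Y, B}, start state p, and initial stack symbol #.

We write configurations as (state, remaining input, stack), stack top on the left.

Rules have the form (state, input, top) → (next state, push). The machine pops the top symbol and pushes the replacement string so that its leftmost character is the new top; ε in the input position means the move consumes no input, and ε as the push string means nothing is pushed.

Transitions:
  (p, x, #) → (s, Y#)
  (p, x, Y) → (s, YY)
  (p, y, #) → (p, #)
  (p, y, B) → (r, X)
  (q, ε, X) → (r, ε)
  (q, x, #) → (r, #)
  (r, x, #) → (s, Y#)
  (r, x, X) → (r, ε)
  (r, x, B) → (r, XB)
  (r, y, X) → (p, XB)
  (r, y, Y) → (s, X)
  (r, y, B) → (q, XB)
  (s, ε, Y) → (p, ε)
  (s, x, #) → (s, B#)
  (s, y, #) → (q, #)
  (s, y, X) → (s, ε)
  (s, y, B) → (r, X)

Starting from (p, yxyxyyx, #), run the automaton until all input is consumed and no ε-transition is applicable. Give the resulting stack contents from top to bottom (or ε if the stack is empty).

(p, yxyxyyx, #)
  read y, top #: go to p, push # → (p, xyxyyx, #)
  read x, top #: go to s, push Y# → (s, yxyyx, Y#)
  ε-move, top Y: go to p, push ε → (p, yxyyx, #)
  read y, top #: go to p, push # → (p, xyyx, #)
  read x, top #: go to s, push Y# → (s, yyx, Y#)
  ε-move, top Y: go to p, push ε → (p, yyx, #)
  read y, top #: go to p, push # → (p, yx, #)
  read y, top #: go to p, push # → (p, x, #)
  read x, top #: go to s, push Y# → (s, ε, Y#)
  ε-move, top Y: go to p, push ε → (p, ε, #)
All input consumed in state p with stack #.

#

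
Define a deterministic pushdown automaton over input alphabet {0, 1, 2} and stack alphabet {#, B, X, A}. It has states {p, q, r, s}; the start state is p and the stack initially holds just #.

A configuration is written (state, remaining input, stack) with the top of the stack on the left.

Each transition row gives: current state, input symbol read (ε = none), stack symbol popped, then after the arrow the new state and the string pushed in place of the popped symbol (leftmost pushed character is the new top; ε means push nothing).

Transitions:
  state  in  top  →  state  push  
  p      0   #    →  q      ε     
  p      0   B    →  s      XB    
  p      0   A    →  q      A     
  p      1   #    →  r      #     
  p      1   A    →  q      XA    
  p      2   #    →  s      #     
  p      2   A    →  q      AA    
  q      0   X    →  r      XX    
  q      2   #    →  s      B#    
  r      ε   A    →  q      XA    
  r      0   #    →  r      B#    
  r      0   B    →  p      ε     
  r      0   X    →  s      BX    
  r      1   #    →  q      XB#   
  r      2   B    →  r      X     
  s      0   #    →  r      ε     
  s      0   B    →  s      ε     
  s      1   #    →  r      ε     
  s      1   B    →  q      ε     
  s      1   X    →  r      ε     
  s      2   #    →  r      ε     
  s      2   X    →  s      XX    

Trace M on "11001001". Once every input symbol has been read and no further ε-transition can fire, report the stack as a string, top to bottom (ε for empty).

(p, 11001001, #)
  read 1, top #: go to r, push # → (r, 1001001, #)
  read 1, top #: go to q, push XB# → (q, 001001, XB#)
  read 0, top X: go to r, push XX → (r, 01001, XXB#)
  read 0, top X: go to s, push BX → (s, 1001, BXXB#)
  read 1, top B: go to q, push ε → (q, 001, XXB#)
  read 0, top X: go to r, push XX → (r, 01, XXXB#)
  read 0, top X: go to s, push BX → (s, 1, BXXXB#)
  read 1, top B: go to q, push ε → (q, ε, XXXB#)
All input consumed in state q with stack XXXB#.

XXXB#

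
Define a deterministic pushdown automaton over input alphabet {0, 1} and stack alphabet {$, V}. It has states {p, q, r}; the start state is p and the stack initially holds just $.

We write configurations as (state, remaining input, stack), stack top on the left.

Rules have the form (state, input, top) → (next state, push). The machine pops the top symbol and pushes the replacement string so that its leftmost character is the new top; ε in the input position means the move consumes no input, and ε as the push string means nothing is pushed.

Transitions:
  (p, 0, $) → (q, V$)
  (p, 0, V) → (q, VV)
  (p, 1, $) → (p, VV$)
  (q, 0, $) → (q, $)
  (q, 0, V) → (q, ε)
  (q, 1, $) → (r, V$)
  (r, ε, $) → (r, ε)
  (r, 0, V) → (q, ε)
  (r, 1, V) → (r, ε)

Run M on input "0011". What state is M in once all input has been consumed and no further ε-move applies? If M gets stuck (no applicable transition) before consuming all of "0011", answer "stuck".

(p, 0011, $) ⊢ (q, 011, V$) ⊢ (q, 11, $) ⊢ (r, 1, V$) ⊢ (r, ε, $) ⊢ (r, ε, ε)
All input consumed; M is in state r.

r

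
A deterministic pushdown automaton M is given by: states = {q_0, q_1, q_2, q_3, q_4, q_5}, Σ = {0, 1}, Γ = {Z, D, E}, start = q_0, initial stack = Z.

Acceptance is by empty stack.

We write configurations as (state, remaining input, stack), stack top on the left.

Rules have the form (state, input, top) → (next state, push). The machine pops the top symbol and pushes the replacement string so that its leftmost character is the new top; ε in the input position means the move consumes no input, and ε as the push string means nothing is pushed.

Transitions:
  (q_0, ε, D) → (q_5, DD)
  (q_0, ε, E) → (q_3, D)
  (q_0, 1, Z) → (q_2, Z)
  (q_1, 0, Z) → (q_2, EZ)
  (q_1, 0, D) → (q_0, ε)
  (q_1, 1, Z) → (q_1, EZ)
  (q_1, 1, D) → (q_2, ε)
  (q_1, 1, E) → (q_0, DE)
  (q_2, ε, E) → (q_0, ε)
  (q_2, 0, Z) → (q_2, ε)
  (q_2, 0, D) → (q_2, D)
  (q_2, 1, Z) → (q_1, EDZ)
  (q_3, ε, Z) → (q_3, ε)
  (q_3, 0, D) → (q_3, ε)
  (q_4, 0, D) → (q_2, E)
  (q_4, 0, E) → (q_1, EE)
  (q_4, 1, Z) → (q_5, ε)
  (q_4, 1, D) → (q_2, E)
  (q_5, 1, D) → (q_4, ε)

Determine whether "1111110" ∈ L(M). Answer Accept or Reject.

Reject

(q_0, 1111110, Z)
  read 1, top Z: go to q_2, push Z → (q_2, 111110, Z)
  read 1, top Z: go to q_1, push EDZ → (q_1, 11110, EDZ)
  read 1, top E: go to q_0, push DE → (q_0, 1110, DEDZ)
  ε-move, top D: go to q_5, push DD → (q_5, 1110, DDEDZ)
  read 1, top D: go to q_4, push ε → (q_4, 110, DEDZ)
  read 1, top D: go to q_2, push E → (q_2, 10, EEDZ)
  ε-move, top E: go to q_0, push ε → (q_0, 10, EDZ)
  ε-move, top E: go to q_3, push D → (q_3, 10, DDZ)
No transition applies at (q_3, 10, DDZ); input not fully consumed.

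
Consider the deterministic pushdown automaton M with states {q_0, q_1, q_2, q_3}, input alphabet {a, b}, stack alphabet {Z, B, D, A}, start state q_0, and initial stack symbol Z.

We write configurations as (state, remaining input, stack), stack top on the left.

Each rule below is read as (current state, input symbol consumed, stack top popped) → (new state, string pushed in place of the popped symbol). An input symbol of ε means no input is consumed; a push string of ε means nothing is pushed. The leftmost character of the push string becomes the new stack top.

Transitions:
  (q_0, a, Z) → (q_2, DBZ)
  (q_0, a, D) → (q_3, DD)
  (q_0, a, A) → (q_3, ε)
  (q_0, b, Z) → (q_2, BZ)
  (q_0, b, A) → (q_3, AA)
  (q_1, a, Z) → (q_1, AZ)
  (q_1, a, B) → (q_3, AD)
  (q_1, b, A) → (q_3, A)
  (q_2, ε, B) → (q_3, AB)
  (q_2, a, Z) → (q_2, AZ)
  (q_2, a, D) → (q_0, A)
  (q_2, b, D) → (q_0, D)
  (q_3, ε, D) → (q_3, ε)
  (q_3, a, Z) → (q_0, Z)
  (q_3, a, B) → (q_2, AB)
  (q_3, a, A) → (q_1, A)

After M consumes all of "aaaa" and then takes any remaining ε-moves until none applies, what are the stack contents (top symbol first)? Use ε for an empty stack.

ABZ

(q_0, aaaa, Z)
  read a, top Z: go to q_2, push DBZ → (q_2, aaa, DBZ)
  read a, top D: go to q_0, push A → (q_0, aa, ABZ)
  read a, top A: go to q_3, push ε → (q_3, a, BZ)
  read a, top B: go to q_2, push AB → (q_2, ε, ABZ)
All input consumed in state q_2 with stack ABZ.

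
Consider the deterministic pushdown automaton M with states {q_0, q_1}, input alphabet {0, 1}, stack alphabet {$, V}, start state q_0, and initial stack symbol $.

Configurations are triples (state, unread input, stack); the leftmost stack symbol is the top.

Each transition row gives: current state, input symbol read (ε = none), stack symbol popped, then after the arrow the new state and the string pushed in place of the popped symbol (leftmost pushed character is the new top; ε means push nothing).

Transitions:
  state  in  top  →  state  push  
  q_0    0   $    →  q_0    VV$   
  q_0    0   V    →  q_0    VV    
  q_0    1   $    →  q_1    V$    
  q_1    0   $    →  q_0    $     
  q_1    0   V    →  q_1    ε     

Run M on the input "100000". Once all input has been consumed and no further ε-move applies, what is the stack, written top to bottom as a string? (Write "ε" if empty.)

(q_0, 100000, $)
  read 1, top $: go to q_1, push V$ → (q_1, 00000, V$)
  read 0, top V: go to q_1, push ε → (q_1, 0000, $)
  read 0, top $: go to q_0, push $ → (q_0, 000, $)
  read 0, top $: go to q_0, push VV$ → (q_0, 00, VV$)
  read 0, top V: go to q_0, push VV → (q_0, 0, VVV$)
  read 0, top V: go to q_0, push VV → (q_0, ε, VVVV$)
All input consumed in state q_0 with stack VVVV$.

VVVV$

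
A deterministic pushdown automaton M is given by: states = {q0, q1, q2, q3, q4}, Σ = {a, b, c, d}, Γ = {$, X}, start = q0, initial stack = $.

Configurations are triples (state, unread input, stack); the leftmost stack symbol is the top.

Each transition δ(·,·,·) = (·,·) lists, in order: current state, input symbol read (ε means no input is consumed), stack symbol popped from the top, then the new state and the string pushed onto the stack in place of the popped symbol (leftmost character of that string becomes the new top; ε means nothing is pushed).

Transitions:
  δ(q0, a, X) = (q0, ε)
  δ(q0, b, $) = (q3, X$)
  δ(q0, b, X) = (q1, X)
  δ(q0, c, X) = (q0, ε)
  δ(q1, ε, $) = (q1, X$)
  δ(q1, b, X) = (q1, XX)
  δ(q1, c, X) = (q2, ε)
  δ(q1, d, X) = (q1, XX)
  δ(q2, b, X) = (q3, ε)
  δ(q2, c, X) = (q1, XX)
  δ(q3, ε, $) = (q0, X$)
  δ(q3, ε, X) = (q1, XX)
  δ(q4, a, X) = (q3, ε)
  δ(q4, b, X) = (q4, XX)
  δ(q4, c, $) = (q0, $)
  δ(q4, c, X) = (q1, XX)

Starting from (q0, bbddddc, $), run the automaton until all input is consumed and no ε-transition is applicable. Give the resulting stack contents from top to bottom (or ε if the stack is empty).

(q0, bbddddc, $)
  read b, top $: go to q3, push X$ → (q3, bddddc, X$)
  ε-move, top X: go to q1, push XX → (q1, bddddc, XX$)
  read b, top X: go to q1, push XX → (q1, ddddc, XXX$)
  read d, top X: go to q1, push XX → (q1, dddc, XXXX$)
  read d, top X: go to q1, push XX → (q1, ddc, XXXXX$)
  read d, top X: go to q1, push XX → (q1, dc, XXXXXX$)
  read d, top X: go to q1, push XX → (q1, c, XXXXXXX$)
  read c, top X: go to q2, push ε → (q2, ε, XXXXXX$)
All input consumed in state q2 with stack XXXXXX$.

XXXXXX$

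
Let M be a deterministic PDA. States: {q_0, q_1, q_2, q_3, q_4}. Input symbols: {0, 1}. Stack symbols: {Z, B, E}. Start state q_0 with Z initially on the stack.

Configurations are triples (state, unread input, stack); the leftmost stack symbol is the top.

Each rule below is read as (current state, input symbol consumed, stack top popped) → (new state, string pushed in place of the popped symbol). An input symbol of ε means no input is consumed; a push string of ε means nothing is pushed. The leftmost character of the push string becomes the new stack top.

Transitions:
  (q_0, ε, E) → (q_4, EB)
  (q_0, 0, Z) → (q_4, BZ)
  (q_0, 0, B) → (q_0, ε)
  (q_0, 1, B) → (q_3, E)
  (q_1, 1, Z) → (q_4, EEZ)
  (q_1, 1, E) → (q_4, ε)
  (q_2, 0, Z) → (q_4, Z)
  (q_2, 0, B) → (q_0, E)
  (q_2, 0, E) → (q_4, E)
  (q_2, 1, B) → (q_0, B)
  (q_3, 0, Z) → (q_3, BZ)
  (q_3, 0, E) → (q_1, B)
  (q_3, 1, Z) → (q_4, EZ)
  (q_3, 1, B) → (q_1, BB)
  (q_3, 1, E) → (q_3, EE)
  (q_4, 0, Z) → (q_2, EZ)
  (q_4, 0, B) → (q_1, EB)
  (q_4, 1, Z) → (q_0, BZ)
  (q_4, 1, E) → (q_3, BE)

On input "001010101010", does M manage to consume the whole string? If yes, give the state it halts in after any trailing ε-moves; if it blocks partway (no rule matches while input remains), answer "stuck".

q_1

(q_0, 001010101010, Z)
  read 0, top Z: go to q_4, push BZ → (q_4, 01010101010, BZ)
  read 0, top B: go to q_1, push EB → (q_1, 1010101010, EBZ)
  read 1, top E: go to q_4, push ε → (q_4, 010101010, BZ)
  read 0, top B: go to q_1, push EB → (q_1, 10101010, EBZ)
  read 1, top E: go to q_4, push ε → (q_4, 0101010, BZ)
  read 0, top B: go to q_1, push EB → (q_1, 101010, EBZ)
  read 1, top E: go to q_4, push ε → (q_4, 01010, BZ)
  read 0, top B: go to q_1, push EB → (q_1, 1010, EBZ)
  read 1, top E: go to q_4, push ε → (q_4, 010, BZ)
  read 0, top B: go to q_1, push EB → (q_1, 10, EBZ)
  read 1, top E: go to q_4, push ε → (q_4, 0, BZ)
  read 0, top B: go to q_1, push EB → (q_1, ε, EBZ)
All input consumed; M is in state q_1.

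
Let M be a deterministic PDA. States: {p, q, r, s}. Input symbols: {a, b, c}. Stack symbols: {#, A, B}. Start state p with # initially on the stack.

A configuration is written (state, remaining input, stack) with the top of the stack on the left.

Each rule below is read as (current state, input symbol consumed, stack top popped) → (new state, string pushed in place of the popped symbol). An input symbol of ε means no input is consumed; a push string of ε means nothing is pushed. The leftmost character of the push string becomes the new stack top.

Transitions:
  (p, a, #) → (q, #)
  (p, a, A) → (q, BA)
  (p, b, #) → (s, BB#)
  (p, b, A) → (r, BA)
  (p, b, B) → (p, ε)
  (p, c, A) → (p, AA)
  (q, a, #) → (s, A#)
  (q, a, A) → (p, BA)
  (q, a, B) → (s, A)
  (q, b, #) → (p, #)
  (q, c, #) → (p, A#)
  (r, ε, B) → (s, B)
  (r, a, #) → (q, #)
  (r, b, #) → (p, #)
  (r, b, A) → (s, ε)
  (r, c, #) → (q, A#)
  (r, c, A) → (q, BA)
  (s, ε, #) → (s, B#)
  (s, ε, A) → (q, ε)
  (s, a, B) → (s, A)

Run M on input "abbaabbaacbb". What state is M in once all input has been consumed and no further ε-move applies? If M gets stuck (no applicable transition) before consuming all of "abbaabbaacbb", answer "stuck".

stuck

(p, abbaabbaacbb, #)
  read a, top #: go to q, push # → (q, bbaabbaacbb, #)
  read b, top #: go to p, push # → (p, baabbaacbb, #)
  read b, top #: go to s, push BB# → (s, aabbaacbb, BB#)
  read a, top B: go to s, push A → (s, abbaacbb, AB#)
  ε-move, top A: go to q, push ε → (q, abbaacbb, B#)
  read a, top B: go to s, push A → (s, bbaacbb, A#)
  ε-move, top A: go to q, push ε → (q, bbaacbb, #)
  read b, top #: go to p, push # → (p, baacbb, #)
  read b, top #: go to s, push BB# → (s, aacbb, BB#)
  read a, top B: go to s, push A → (s, acbb, AB#)
  ε-move, top A: go to q, push ε → (q, acbb, B#)
  read a, top B: go to s, push A → (s, cbb, A#)
  ε-move, top A: go to q, push ε → (q, cbb, #)
  read c, top #: go to p, push A# → (p, bb, A#)
  read b, top A: go to r, push BA → (r, b, BA#)
  ε-move, top B: go to s, push B → (s, b, BA#)
No transition for (s, b, top B); M blocks with input b remaining.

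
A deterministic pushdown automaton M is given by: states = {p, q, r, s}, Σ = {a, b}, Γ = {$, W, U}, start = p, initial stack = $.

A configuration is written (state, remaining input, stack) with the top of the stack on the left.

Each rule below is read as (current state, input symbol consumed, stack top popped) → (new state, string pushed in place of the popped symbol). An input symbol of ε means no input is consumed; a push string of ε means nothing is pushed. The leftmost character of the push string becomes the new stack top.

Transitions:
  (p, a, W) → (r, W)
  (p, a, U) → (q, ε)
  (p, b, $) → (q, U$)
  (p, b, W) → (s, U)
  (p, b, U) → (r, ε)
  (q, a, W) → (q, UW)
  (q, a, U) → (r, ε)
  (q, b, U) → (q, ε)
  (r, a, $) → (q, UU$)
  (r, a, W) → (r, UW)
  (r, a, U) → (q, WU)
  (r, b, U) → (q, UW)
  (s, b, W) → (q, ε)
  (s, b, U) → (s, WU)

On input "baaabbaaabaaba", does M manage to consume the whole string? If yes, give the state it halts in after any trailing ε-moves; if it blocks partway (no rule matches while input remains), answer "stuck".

r

(p, baaabbaaabaaba, $)
  read b, top $: go to q, push U$ → (q, aaabbaaabaaba, U$)
  read a, top U: go to r, push ε → (r, aabbaaabaaba, $)
  read a, top $: go to q, push UU$ → (q, abbaaabaaba, UU$)
  read a, top U: go to r, push ε → (r, bbaaabaaba, U$)
  read b, top U: go to q, push UW → (q, baaabaaba, UW$)
  read b, top U: go to q, push ε → (q, aaabaaba, W$)
  read a, top W: go to q, push UW → (q, aabaaba, UW$)
  read a, top U: go to r, push ε → (r, abaaba, W$)
  read a, top W: go to r, push UW → (r, baaba, UW$)
  read b, top U: go to q, push UW → (q, aaba, UWW$)
  read a, top U: go to r, push ε → (r, aba, WW$)
  read a, top W: go to r, push UW → (r, ba, UWW$)
  read b, top U: go to q, push UW → (q, a, UWWW$)
  read a, top U: go to r, push ε → (r, ε, WWW$)
All input consumed; M is in state r.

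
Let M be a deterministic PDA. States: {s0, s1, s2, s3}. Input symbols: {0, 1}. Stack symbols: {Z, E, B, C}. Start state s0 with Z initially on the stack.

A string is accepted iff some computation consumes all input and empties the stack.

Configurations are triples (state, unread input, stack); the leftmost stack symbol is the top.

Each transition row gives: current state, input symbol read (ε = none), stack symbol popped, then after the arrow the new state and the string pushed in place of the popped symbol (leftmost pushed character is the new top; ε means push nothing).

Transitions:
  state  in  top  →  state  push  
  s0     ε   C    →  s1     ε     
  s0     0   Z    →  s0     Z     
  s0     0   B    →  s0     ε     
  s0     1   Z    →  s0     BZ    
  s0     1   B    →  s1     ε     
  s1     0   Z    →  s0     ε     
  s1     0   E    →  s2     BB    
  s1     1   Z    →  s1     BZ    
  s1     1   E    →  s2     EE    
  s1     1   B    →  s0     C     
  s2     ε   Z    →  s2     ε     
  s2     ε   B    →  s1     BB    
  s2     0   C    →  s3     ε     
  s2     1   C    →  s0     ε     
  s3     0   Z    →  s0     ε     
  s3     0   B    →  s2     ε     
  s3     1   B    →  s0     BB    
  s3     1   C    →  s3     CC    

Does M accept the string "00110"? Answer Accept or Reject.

(s0, 00110, Z)
  read 0, top Z: go to s0, push Z → (s0, 0110, Z)
  read 0, top Z: go to s0, push Z → (s0, 110, Z)
  read 1, top Z: go to s0, push BZ → (s0, 10, BZ)
  read 1, top B: go to s1, push ε → (s1, 0, Z)
  read 0, top Z: go to s0, push ε → (s0, ε, ε)
All input consumed and the stack is empty.

Accept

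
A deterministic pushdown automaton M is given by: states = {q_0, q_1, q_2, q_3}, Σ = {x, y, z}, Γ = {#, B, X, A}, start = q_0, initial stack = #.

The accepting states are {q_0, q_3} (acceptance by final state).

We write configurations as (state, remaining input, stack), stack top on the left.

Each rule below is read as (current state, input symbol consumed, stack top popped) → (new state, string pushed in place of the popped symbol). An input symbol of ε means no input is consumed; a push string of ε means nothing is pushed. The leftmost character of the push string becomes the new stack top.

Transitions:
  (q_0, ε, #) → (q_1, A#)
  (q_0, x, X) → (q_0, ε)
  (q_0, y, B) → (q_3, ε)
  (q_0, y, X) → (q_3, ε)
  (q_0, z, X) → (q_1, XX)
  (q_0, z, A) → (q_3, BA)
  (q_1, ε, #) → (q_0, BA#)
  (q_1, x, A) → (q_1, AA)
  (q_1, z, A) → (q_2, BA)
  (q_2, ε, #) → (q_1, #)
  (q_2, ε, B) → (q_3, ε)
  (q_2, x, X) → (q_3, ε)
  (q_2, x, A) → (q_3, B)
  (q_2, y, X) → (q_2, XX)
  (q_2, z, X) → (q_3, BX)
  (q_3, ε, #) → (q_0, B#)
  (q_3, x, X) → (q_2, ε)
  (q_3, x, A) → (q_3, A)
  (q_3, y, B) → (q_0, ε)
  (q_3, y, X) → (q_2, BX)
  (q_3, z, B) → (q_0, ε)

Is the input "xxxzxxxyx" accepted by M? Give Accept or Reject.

Reject

(q_0, xxxzxxxyx, #) ⊢ (q_1, xxxzxxxyx, A#) ⊢ (q_1, xxzxxxyx, AA#) ⊢ (q_1, xzxxxyx, AAA#) ⊢ (q_1, zxxxyx, AAAA#) ⊢ (q_2, xxxyx, BAAAA#) ⊢ (q_3, xxxyx, AAAA#) ⊢ (q_3, xxyx, AAAA#) ⊢ (q_3, xyx, AAAA#) ⊢ (q_3, yx, AAAA#)
No transition applies at (q_3, yx, AAAA#); input not fully consumed.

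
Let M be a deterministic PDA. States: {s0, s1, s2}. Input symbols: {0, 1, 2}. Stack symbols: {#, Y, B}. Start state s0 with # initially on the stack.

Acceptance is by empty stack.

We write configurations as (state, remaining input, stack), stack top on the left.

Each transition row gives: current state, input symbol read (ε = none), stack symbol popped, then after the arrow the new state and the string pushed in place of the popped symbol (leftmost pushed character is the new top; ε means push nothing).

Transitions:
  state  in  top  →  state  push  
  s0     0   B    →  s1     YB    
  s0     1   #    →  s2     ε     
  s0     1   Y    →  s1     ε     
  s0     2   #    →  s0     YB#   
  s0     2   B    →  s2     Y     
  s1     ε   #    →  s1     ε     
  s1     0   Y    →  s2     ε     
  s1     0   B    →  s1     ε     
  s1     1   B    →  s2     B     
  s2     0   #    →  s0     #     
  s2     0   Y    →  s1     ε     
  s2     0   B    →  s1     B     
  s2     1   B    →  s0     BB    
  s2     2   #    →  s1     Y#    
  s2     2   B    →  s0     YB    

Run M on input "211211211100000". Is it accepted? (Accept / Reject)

(s0, 211211211100000, #)
  read 2, top #: go to s0, push YB# → (s0, 11211211100000, YB#)
  read 1, top Y: go to s1, push ε → (s1, 1211211100000, B#)
  read 1, top B: go to s2, push B → (s2, 211211100000, B#)
  read 2, top B: go to s0, push YB → (s0, 11211100000, YB#)
  read 1, top Y: go to s1, push ε → (s1, 1211100000, B#)
  read 1, top B: go to s2, push B → (s2, 211100000, B#)
  read 2, top B: go to s0, push YB → (s0, 11100000, YB#)
  read 1, top Y: go to s1, push ε → (s1, 1100000, B#)
  read 1, top B: go to s2, push B → (s2, 100000, B#)
  read 1, top B: go to s0, push BB → (s0, 00000, BB#)
  read 0, top B: go to s1, push YB → (s1, 0000, YBB#)
  read 0, top Y: go to s2, push ε → (s2, 000, BB#)
  read 0, top B: go to s1, push B → (s1, 00, BB#)
  read 0, top B: go to s1, push ε → (s1, 0, B#)
  read 0, top B: go to s1, push ε → (s1, ε, #)
  ε-move, top #: go to s1, push ε → (s1, ε, ε)
All input consumed and the stack is empty.

Accept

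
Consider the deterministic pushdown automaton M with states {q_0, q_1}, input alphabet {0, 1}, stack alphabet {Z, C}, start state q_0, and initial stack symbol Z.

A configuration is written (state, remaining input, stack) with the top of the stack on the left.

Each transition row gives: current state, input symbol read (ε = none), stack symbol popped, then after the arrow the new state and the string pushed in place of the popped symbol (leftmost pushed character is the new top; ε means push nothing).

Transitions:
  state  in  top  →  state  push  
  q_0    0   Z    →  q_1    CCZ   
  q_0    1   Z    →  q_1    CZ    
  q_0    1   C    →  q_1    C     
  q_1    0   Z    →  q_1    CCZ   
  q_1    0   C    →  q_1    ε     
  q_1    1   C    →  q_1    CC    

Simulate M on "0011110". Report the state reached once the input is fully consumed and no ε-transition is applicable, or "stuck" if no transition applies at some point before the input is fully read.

(q_0, 0011110, Z)
  read 0, top Z: go to q_1, push CCZ → (q_1, 011110, CCZ)
  read 0, top C: go to q_1, push ε → (q_1, 11110, CZ)
  read 1, top C: go to q_1, push CC → (q_1, 1110, CCZ)
  read 1, top C: go to q_1, push CC → (q_1, 110, CCCZ)
  read 1, top C: go to q_1, push CC → (q_1, 10, CCCCZ)
  read 1, top C: go to q_1, push CC → (q_1, 0, CCCCCZ)
  read 0, top C: go to q_1, push ε → (q_1, ε, CCCCZ)
All input consumed; M is in state q_1.

q_1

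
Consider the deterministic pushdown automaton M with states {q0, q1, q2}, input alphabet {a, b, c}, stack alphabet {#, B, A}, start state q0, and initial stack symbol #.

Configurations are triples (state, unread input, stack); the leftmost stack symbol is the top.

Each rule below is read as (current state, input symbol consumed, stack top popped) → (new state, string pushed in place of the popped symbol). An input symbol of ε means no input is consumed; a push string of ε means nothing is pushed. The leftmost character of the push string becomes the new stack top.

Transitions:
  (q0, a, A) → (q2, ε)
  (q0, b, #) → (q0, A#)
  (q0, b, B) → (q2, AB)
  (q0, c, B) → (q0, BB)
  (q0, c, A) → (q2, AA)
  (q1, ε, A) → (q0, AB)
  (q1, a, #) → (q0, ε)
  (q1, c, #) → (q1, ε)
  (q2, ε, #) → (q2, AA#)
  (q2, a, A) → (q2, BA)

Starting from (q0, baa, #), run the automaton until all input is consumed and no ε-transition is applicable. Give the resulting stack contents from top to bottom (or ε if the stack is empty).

(q0, baa, #)
  read b, top #: go to q0, push A# → (q0, aa, A#)
  read a, top A: go to q2, push ε → (q2, a, #)
  ε-move, top #: go to q2, push AA# → (q2, a, AA#)
  read a, top A: go to q2, push BA → (q2, ε, BAA#)
All input consumed in state q2 with stack BAA#.

BAA#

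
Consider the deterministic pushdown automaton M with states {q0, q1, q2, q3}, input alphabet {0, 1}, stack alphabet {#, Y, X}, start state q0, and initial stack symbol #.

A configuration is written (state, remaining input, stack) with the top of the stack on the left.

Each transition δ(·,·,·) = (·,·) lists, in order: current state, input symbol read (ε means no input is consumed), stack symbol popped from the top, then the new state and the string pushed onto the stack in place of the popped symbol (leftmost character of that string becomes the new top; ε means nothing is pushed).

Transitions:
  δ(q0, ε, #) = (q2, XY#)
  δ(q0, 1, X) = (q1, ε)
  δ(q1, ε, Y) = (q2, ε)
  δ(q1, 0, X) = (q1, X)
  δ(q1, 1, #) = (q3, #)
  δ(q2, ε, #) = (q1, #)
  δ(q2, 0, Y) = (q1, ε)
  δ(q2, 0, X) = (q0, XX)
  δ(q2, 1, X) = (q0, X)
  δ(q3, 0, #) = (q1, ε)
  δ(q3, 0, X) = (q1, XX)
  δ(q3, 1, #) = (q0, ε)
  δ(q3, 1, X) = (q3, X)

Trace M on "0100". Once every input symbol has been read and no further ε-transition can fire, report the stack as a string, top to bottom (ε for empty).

(q0, 0100, #) ⊢ (q2, 0100, XY#) ⊢ (q0, 100, XXY#) ⊢ (q1, 00, XY#) ⊢ (q1, 0, XY#) ⊢ (q1, ε, XY#)
All input consumed in state q1 with stack XY#.

XY#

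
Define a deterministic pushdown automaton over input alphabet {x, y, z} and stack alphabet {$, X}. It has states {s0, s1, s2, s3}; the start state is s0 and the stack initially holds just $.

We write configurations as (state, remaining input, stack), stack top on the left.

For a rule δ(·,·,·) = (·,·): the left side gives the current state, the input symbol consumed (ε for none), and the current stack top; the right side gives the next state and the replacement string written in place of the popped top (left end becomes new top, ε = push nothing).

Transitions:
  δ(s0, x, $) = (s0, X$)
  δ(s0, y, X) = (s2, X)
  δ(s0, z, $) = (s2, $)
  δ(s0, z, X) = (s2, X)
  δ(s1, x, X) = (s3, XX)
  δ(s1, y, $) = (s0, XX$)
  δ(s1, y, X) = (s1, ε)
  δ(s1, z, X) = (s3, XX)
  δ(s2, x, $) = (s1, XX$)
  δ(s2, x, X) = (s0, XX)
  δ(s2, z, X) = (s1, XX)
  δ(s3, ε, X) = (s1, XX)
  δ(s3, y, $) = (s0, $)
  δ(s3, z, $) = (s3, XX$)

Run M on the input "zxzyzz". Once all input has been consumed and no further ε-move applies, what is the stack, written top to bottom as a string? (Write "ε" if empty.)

XXXXXXX$

(s0, zxzyzz, $)
  read z, top $: go to s2, push $ → (s2, xzyzz, $)
  read x, top $: go to s1, push XX$ → (s1, zyzz, XX$)
  read z, top X: go to s3, push XX → (s3, yzz, XXX$)
  ε-move, top X: go to s1, push XX → (s1, yzz, XXXX$)
  read y, top X: go to s1, push ε → (s1, zz, XXX$)
  read z, top X: go to s3, push XX → (s3, z, XXXX$)
  ε-move, top X: go to s1, push XX → (s1, z, XXXXX$)
  read z, top X: go to s3, push XX → (s3, ε, XXXXXX$)
  ε-move, top X: go to s1, push XX → (s1, ε, XXXXXXX$)
All input consumed in state s1 with stack XXXXXXX$.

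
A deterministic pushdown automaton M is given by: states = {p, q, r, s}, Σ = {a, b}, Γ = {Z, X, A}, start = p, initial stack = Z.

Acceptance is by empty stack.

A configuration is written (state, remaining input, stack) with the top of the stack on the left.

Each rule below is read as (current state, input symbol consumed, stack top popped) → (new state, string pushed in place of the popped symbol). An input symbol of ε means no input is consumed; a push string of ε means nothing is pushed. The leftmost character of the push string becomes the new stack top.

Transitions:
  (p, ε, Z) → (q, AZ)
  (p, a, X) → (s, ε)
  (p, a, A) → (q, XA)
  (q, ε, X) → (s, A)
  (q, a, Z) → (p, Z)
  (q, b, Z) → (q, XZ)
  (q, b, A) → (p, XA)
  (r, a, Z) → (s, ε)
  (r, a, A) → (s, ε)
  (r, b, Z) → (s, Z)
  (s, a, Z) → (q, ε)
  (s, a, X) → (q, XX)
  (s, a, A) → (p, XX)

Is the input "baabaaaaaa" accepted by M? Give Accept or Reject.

(p, baabaaaaaa, Z)
  ε-move, top Z: go to q, push AZ → (q, baabaaaaaa, AZ)
  read b, top A: go to p, push XA → (p, aabaaaaaa, XAZ)
  read a, top X: go to s, push ε → (s, abaaaaaa, AZ)
  read a, top A: go to p, push XX → (p, baaaaaa, XXZ)
No transition applies at (p, baaaaaa, XXZ); input not fully consumed.

Reject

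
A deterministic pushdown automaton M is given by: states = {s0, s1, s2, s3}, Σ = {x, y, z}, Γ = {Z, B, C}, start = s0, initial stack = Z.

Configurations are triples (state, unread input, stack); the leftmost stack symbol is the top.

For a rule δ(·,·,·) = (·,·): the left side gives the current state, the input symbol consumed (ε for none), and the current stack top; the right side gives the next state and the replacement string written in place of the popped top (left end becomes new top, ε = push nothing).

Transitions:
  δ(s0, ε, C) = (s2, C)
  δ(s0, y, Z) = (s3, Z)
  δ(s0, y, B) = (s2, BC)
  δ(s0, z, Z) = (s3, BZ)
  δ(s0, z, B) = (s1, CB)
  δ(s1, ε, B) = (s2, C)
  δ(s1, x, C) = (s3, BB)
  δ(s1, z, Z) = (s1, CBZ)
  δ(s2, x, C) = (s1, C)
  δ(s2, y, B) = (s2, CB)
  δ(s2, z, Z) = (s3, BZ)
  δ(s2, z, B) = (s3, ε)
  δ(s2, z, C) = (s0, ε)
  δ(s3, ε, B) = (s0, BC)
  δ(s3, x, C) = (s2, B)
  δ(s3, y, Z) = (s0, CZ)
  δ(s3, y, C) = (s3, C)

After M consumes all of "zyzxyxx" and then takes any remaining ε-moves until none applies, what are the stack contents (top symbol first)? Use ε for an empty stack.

(s0, zyzxyxx, Z)
  read z, top Z: go to s3, push BZ → (s3, yzxyxx, BZ)
  ε-move, top B: go to s0, push BC → (s0, yzxyxx, BCZ)
  read y, top B: go to s2, push BC → (s2, zxyxx, BCCZ)
  read z, top B: go to s3, push ε → (s3, xyxx, CCZ)
  read x, top C: go to s2, push B → (s2, yxx, BCZ)
  read y, top B: go to s2, push CB → (s2, xx, CBCZ)
  read x, top C: go to s1, push C → (s1, x, CBCZ)
  read x, top C: go to s3, push BB → (s3, ε, BBBCZ)
  ε-move, top B: go to s0, push BC → (s0, ε, BCBBCZ)
All input consumed in state s0 with stack BCBBCZ.

BCBBCZ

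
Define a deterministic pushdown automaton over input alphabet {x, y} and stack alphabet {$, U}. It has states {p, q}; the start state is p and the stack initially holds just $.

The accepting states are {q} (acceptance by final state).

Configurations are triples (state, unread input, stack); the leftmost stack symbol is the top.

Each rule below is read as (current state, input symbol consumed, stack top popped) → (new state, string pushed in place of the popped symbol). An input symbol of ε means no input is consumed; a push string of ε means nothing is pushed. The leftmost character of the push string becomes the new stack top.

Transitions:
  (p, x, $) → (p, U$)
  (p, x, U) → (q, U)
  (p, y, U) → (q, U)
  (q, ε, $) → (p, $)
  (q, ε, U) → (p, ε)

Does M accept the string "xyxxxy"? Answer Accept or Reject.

(p, xyxxxy, $) ⊢ (p, yxxxy, U$) ⊢ (q, xxxy, U$) ⊢ (p, xxxy, $) ⊢ (p, xxy, U$) ⊢ (q, xy, U$) ⊢ (p, xy, $) ⊢ (p, y, U$) ⊢ (q, ε, U$)
All input consumed; state q ∈ F.

Accept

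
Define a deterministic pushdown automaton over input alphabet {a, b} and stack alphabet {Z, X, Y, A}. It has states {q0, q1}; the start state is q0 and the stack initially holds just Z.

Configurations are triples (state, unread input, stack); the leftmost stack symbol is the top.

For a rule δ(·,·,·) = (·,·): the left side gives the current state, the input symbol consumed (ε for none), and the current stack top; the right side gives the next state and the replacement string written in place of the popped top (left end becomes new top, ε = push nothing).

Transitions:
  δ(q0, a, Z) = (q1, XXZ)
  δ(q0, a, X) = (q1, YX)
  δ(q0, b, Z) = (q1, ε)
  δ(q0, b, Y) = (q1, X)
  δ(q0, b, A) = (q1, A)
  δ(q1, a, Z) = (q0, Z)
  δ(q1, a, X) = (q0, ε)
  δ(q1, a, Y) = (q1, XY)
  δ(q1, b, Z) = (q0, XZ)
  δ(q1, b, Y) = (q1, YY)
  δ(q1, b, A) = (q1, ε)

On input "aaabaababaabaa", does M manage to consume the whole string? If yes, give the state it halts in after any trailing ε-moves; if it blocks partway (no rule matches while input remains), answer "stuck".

q0

(q0, aaabaababaabaa, Z)
  read a, top Z: go to q1, push XXZ → (q1, aabaababaabaa, XXZ)
  read a, top X: go to q0, push ε → (q0, abaababaabaa, XZ)
  read a, top X: go to q1, push YX → (q1, baababaabaa, YXZ)
  read b, top Y: go to q1, push YY → (q1, aababaabaa, YYXZ)
  read a, top Y: go to q1, push XY → (q1, ababaabaa, XYYXZ)
  read a, top X: go to q0, push ε → (q0, babaabaa, YYXZ)
  read b, top Y: go to q1, push X → (q1, abaabaa, XYXZ)
  read a, top X: go to q0, push ε → (q0, baabaa, YXZ)
  read b, top Y: go to q1, push X → (q1, aabaa, XXZ)
  read a, top X: go to q0, push ε → (q0, abaa, XZ)
  read a, top X: go to q1, push YX → (q1, baa, YXZ)
  read b, top Y: go to q1, push YY → (q1, aa, YYXZ)
  read a, top Y: go to q1, push XY → (q1, a, XYYXZ)
  read a, top X: go to q0, push ε → (q0, ε, YYXZ)
All input consumed; M is in state q0.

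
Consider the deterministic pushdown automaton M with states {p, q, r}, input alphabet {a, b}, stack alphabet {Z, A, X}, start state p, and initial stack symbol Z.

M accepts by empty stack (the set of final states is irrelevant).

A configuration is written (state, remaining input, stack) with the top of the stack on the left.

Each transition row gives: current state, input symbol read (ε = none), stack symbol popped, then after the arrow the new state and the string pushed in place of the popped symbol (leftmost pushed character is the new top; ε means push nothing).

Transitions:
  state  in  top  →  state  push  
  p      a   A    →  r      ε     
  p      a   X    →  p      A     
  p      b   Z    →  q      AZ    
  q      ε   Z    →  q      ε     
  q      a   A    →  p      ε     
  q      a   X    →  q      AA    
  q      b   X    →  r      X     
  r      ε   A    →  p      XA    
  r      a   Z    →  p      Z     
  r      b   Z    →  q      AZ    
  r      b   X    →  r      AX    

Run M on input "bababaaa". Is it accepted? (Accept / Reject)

Reject

(p, bababaaa, Z)
  read b, top Z: go to q, push AZ → (q, ababaaa, AZ)
  read a, top A: go to p, push ε → (p, babaaa, Z)
  read b, top Z: go to q, push AZ → (q, abaaa, AZ)
  read a, top A: go to p, push ε → (p, baaa, Z)
  read b, top Z: go to q, push AZ → (q, aaa, AZ)
  read a, top A: go to p, push ε → (p, aa, Z)
No transition applies at (p, aa, Z); input not fully consumed.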